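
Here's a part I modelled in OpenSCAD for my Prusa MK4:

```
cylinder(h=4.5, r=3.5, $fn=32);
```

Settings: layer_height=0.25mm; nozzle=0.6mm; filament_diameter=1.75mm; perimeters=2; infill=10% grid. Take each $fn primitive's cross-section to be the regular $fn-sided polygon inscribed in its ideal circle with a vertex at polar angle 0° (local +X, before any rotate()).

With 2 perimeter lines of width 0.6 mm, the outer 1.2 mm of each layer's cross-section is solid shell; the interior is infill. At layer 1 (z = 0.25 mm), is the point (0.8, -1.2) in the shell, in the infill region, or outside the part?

At z = 0.25 mm: the r=3.5 cylinder contributes a regular 32-gon of circumradius 3.5. Overall, the cross-section is a single solid region. The nearest boundary edge runs (1.34, -3.23)→(1.94, -2.91); distance from the point to it = 2.05 mm. The point is inside the cross-section and 2.05 mm from the nearest boundary — more than the 1.2 mm shell width (2 × 0.6), so it's in the infill interior.

infill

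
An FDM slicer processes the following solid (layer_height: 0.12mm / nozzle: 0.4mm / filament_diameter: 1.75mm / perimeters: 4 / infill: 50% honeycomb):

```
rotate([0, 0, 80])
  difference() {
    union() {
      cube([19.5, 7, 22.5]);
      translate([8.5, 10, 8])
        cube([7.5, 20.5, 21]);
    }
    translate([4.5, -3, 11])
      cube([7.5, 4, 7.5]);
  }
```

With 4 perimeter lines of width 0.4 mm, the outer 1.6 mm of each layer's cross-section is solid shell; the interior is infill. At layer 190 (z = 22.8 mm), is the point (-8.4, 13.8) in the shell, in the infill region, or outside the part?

shell

At z = 22.8 mm: the cube does not reach this height (z outside [0, 22.5]); the cube at (8.5, 10) is present — its section is the full 7.5×20.5 rectangle; Merging all regions: only the 7.5×20.5 cube at (8.5, 10) is present, so the union is just that shape — 1 connected region; the cube at (4.5, -3) is not intersected at this z (z outside [11, 18.5]); Subtracting the remaining from the first: none of the subtracted shapes is present at this height, so the result so far is unchanged — 1 connected region; (rotated 80° about Z; rotation is an isometry so areas/perimeters/island counts are preserved). Overall, the cross-section is a single solid region. Undo the 80° rotation: the query point maps to (12.132, 10.669) in the un-rotated model frame. The nearest boundary edge runs (8.50, 10.00)→(16.00, 10.00); distance from the point to it = 0.67 mm. The point is inside the cross-section, 0.67 mm from the nearest boundary — within the 1.6 mm shell band (4 × 0.4).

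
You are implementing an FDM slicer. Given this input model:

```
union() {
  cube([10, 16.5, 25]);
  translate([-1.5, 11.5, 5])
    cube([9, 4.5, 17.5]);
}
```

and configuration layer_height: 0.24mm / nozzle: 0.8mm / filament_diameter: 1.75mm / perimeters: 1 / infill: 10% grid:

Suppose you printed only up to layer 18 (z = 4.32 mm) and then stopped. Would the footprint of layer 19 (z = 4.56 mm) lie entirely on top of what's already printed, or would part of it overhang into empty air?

Compare the two slices. At z = 4.32: the 10×16.5 cube contributes its full rectangle (area 165.00 mm²); the cube at (-1.5, 11.5) is not intersected at this z (z outside [5, 22.5]); Merging all regions: only the 10×16.5 cube is present, so the union is just that shape — area = 165.00 mm². At z = 4.56: the 10×16.5 cube contributes its full rectangle (area 165.00 mm²); the cube at (-1.5, 11.5) does not reach this height (z outside [5, 22.5]); Taking the union: only the 10×16.5 cube is present, so the union is just that shape — area = 165.00 mm². Checking containment: the cross-section at z = 4.56 is a subset of the cross-section at z = 4.32.

entirely on top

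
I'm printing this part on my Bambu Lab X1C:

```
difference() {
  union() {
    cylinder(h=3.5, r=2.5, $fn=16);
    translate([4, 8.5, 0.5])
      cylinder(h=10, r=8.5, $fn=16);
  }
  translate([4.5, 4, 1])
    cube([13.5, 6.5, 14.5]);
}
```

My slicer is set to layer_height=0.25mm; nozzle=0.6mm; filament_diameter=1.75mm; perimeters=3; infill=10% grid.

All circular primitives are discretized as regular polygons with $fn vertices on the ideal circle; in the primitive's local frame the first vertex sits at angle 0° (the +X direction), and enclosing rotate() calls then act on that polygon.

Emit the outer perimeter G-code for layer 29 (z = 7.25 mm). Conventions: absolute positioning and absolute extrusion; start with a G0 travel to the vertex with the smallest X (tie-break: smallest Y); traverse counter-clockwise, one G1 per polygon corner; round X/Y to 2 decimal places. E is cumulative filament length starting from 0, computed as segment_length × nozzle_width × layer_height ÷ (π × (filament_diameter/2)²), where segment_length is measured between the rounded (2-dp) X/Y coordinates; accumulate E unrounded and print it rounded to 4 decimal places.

At z = 7.25 mm: the cylinder does not reach this height (z outside [0, 3.5]); the r=8.5 cylinder at (4, 8.5) contributes a regular 16-gon of circumradius 8.5; Merging all regions: only the r=8.5 cylinder at (4, 8.5) is present, so the union is just that shape — 1 connected region; the 13.5×6.5 cube at (4.5, 4) contributes its full rectangle; After the difference (first − rest): starting from the result so far, the 13.5×6.5 cube at (4.5, 4) partially overlaps it — only the 49.22 mm² overlap (of its 87.75 mm²) is removed, clipping the outline — 1 connected region. The outline is a single polygon with 18 vertices. Extrusion per mm of travel: 0.6 × 0.25 / (π × 0.875²) = 0.062363. Accumulating E over each segment gives final E = 4.1669.

G0 X-4.50 Y8.50 Z7.25
G1 X-3.85 Y5.25 E0.2067
G1 X-2.01 Y2.49 E0.4136
G1 X0.75 Y0.65 E0.6204
G1 X4.00 Y0.00 E0.8271
G1 X7.25 Y0.65 E1.0338
G1 X10.01 Y2.49 E1.2407
G1 X11.02 Y4.00 E1.3540
G1 X4.50 Y4.00 E1.7606
G1 X4.50 Y10.50 E2.1659
G1 X12.10 Y10.50 E2.6399
G1 X11.85 Y11.75 E2.7194
G1 X10.01 Y14.51 E2.9262
G1 X7.25 Y16.35 E3.1331
G1 X4.00 Y17.00 E3.3398
G1 X0.75 Y16.35 E3.5465
G1 X-2.01 Y14.51 E3.7534
G1 X-3.85 Y11.75 E3.9602
G1 X-4.50 Y8.50 E4.1669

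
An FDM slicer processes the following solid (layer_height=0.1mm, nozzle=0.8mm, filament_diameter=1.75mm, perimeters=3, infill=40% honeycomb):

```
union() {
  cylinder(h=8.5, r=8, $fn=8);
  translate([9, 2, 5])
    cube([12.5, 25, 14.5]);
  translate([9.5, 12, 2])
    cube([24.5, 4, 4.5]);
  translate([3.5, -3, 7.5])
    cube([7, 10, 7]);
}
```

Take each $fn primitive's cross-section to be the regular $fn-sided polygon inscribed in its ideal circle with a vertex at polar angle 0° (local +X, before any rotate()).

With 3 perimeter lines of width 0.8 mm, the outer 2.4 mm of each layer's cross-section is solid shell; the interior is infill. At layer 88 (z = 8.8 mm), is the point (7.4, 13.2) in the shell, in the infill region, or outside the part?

outside

At z = 8.8 mm: the cylinder does not reach this height (z outside [0, 8.5]); the 12.5×25 cube at (9, 2) contributes its full rectangle; the cube at (9.5, 12) is absent (z outside [2, 6.5]); the cube at (3.5, -3) (footprint 7×10) is included at this height; Combining (union): the regions partially overlap (shared area 7.50 mm²), so overlapping operands fuse into one piece — 1 connected region. Overall, the cross-section is a single solid region. The nearest boundary edge runs (9.00, 7.00)→(9.00, 27.00); distance from the point to it = 1.60 mm. The point is not inside any of the regions above, so it lies outside the cross-section (1.60 mm from the nearest boundary).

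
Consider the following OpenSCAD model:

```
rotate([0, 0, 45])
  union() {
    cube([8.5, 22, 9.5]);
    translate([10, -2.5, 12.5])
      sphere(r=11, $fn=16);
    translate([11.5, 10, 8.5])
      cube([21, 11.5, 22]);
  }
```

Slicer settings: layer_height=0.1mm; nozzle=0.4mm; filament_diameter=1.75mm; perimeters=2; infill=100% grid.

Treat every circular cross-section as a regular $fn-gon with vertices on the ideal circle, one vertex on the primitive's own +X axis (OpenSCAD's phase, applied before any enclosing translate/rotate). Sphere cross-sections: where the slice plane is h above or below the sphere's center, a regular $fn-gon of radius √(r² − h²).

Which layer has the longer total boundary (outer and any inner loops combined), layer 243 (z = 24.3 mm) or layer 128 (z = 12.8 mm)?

layer 128 (z = 12.8 mm)

Layer 243 (z = 24.3): the cube is absent (z outside [0, 9.5]); the sphere at (10, -2.5) is absent (|z−center|=11.800 > r=11); the 21×11.5 cube at (11.5, 10) contributes its full rectangle (perimeter 65.00 mm); Merging all regions: only the 21×11.5 cube at (11.5, 10) is present, so the union is just that shape — boundary = 65.00 mm; (rotated 45° about Z; rotation is an isometry so areas/perimeters/island counts are preserved). So its perimeter = 65.00 mm. Layer 128 (z = 12.8): the cube is absent (z outside [0, 9.5]); the r=11 sphere at (10, -2.5) contributes a regular 16-gon of circumradius √(11²−0.3²) = 10.996 (perimeter = 2·16·10.996·sin(180°/16) = 68.65 mm); the cube at (11.5, 10) is present — its section is the full 21×11.5 rectangle (perimeter 65.00 mm); Merging all regions: the 2 present regions are separate (no shared area or edge), so areas and boundary lengths simply add and each stays a separate island — boundary = 133.65 mm; (whole slice rotated 45° about Z — lengths, areas and connectivity unchanged). So its perimeter = 133.65 mm. Layer 128 is larger (133.65 vs 65.00 mm).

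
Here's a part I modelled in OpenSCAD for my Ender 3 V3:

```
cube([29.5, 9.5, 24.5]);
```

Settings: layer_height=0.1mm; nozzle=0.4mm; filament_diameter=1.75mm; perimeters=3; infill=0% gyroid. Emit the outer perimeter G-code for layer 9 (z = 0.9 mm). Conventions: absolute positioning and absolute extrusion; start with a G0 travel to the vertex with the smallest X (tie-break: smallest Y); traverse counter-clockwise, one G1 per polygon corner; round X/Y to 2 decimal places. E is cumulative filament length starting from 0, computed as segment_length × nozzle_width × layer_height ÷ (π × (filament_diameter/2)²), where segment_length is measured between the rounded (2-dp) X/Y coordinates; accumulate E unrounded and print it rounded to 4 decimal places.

At z = 0.9 mm: the cube is present — its section is the full 29.5×9.5 rectangle. The outline is a single polygon with 4 vertices. Extrusion per mm of travel: 0.4 × 0.1 / (π × 0.875²) = 0.016630. Accumulating E over each segment gives final E = 1.2971.

G0 X0.00 Y0.00 Z0.90
G1 X29.50 Y0.00 E0.4906
G1 X29.50 Y9.50 E0.6486
G1 X0.00 Y9.50 E1.1392
G1 X0.00 Y0.00 E1.2971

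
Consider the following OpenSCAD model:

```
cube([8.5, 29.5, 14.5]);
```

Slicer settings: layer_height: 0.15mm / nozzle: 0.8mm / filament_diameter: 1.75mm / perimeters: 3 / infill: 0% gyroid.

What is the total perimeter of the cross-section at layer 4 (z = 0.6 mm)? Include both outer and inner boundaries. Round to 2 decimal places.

At z = 0.6 mm: the 8.5×29.5 cube contributes its full rectangle (perimeter 76.00 mm). Overall, the cross-section is a single solid region. Total boundary length (outer) = 76.00 mm.

76.00 mm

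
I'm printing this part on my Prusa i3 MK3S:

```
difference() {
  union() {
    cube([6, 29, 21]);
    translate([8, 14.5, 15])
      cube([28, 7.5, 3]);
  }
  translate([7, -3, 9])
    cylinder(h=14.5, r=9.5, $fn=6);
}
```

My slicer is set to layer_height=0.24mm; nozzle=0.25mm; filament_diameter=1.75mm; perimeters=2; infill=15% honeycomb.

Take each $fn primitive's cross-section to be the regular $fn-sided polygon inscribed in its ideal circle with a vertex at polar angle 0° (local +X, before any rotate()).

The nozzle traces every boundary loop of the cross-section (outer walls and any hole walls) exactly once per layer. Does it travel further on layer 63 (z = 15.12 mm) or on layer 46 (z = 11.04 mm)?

layer 63 (z = 15.12 mm)

Layer 63 (z = 15.12): the 6×29 cube contributes its full rectangle (perimeter 70.00 mm); the cube at (8, 14.5) (footprint 28×7.5) is included at this height (perimeter 71.00 mm); Merging all regions: the 2 present regions are separate (no shared area or edge), so areas and boundary lengths simply add and each stays a separate island — boundary = 141.00 mm; the r=9.5 cylinder at (7, -3) contributes a regular 6-gon of circumradius 9.5 (perimeter = 2·6·9.500·sin(180°/6) = 57.00 mm); Taking the first minus the rest: starting from that combined region, the r=9.5 cylinder at (7, -3) partially overlaps it — only the 26.98 mm² overlap (of its 234.48 mm²) is removed, clipping the outline — boundary = 136.69 mm. So its perimeter = 136.69 mm. Layer 46 (z = 11.04): the 6×29 cube contributes its full rectangle (perimeter 70.00 mm); the cube at (8, 14.5) is not intersected at this z (z outside [15, 18]); Combining (union): only the 6×29 cube is present, so the union is just that shape — boundary = 70.00 mm; the r=9.5 cylinder at (7, -3) contributes a regular 6-gon of circumradius 9.5 (perimeter = 2·6·9.500·sin(180°/6) = 57.00 mm); Subtracting the remaining from the first: starting from that combined region, the r=9.5 cylinder at (7, -3) partially overlaps it — only the 26.98 mm² overlap (of its 234.48 mm²) is removed, clipping the outline — boundary = 65.69 mm. So its perimeter = 65.69 mm. Layer 63 is larger (136.69 vs 65.69 mm).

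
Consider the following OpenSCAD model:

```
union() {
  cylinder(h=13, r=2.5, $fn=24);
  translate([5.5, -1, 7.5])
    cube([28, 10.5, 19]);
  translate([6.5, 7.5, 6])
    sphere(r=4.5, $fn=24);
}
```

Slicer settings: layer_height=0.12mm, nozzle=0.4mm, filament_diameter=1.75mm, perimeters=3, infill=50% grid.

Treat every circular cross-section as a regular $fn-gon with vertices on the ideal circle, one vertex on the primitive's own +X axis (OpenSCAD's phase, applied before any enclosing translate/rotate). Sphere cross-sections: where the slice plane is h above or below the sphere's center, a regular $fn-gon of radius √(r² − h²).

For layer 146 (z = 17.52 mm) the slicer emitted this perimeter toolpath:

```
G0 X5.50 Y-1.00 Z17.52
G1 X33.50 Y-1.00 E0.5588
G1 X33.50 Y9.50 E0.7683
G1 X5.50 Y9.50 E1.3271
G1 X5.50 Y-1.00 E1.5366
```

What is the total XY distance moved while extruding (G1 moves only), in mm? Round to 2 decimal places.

Sum the Euclidean lengths of each G1 segment: total = 77.00 mm.

77.00 mm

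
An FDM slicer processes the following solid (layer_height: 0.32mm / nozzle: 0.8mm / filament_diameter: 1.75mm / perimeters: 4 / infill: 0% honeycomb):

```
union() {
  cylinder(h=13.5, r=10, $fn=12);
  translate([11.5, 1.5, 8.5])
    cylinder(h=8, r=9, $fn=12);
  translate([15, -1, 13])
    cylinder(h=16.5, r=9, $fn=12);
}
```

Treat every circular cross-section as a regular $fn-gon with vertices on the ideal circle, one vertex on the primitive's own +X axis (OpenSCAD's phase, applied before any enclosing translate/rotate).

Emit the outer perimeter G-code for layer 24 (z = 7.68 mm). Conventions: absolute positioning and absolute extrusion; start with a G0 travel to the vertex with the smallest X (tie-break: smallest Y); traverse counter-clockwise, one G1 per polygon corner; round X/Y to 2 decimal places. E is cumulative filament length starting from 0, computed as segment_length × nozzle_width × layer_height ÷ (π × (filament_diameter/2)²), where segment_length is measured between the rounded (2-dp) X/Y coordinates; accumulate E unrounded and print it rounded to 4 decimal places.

At z = 7.68 mm: the r=10 cylinder gives a regular 12-gon of circumradius 10 (constant along its height); the cylinder at (11.5, 1.5) does not reach this height (z outside [8.5, 16.5]); the cylinder at (15, -1) is not intersected at this z (z outside [13, 29.5]); Taking the union: only the r=10 cylinder is present, so the union is just that shape — 1 connected region. The outline is a single polygon with 12 vertices. Extrusion per mm of travel: 0.8 × 0.32 / (π × 0.875²) = 0.106432. Accumulating E over each segment gives final E = 6.6111.

G0 X-10.00 Y0.00 Z7.68
G1 X-8.66 Y-5.00 E0.5509
G1 X-5.00 Y-8.66 E1.1018
G1 X0.00 Y-10.00 E1.6528
G1 X5.00 Y-8.66 E2.2037
G1 X8.66 Y-5.00 E2.7546
G1 X10.00 Y0.00 E3.3056
G1 X8.66 Y5.00 E3.8565
G1 X5.00 Y8.66 E4.4074
G1 X0.00 Y10.00 E4.9583
G1 X-5.00 Y8.66 E5.5093
G1 X-8.66 Y5.00 E6.0602
G1 X-10.00 Y0.00 E6.6111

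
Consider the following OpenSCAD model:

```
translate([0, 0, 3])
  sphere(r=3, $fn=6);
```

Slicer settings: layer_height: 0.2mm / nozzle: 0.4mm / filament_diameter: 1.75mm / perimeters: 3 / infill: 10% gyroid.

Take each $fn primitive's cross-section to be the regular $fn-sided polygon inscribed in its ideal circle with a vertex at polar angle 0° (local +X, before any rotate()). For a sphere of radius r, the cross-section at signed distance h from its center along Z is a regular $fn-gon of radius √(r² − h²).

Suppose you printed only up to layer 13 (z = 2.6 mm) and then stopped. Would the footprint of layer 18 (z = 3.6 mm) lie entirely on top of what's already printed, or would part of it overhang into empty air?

Compare the two slices. At z = 2.6: the r=3 sphere slices to a regular 6-gon of circumradius 2.973 (√(r²−h²) with h=0.4 from center) (area = (6/2)·2.973²·sin(360°/6) = 22.97 mm²). At z = 3.6: the r=3 sphere contributes a regular 6-gon of circumradius √(3²−0.6²) = 2.939 (area = (6/2)·2.939²·sin(360°/6) = 22.45 mm²). Checking containment: the cross-section at z = 3.6 is a subset of the cross-section at z = 2.6.

entirely on top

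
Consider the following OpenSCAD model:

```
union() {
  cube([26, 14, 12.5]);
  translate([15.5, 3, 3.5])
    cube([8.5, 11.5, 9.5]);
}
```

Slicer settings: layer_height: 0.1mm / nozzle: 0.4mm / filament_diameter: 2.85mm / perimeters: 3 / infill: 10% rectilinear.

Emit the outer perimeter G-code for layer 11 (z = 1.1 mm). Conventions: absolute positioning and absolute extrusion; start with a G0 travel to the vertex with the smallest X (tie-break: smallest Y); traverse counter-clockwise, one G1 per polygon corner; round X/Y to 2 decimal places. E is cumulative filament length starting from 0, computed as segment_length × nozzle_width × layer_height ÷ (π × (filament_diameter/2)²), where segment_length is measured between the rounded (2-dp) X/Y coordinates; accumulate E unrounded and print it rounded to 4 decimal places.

At z = 1.1 mm: the cube (footprint 26×14) is included at this height; the cube at (15.5, 3) does not reach this height (z outside [3.5, 13]); Taking the union: only the 26×14 cube is present, so the union is just that shape — 1 connected region. The outline is a single polygon with 4 vertices. Extrusion per mm of travel: 0.4 × 0.1 / (π × 1.425²) = 0.006270. Accumulating E over each segment gives final E = 0.5016.

G0 X0.00 Y0.00 Z1.10
G1 X26.00 Y0.00 E0.1630
G1 X26.00 Y14.00 E0.2508
G1 X0.00 Y14.00 E0.4138
G1 X0.00 Y0.00 E0.5016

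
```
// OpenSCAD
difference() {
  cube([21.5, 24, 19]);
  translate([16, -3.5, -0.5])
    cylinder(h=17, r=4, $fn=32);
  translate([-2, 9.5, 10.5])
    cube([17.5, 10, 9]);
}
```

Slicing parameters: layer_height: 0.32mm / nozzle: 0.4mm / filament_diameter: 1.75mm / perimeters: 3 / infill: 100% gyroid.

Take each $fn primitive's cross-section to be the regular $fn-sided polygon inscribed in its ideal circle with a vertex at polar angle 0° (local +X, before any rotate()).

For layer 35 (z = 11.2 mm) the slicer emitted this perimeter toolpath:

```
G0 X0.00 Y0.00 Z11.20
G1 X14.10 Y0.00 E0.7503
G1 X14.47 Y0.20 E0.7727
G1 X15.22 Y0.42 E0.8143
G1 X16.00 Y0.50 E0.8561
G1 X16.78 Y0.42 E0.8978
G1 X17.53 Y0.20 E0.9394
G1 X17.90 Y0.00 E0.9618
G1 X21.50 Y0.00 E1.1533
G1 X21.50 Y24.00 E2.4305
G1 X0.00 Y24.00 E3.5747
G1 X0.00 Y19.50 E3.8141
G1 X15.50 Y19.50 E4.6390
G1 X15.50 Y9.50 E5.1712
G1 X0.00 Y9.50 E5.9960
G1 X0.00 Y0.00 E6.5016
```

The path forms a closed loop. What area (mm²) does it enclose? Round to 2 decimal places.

Apply the shoelace formula to the sequence of (X, Y) vertices; enclosed area = 359.74 mm².

359.74 mm²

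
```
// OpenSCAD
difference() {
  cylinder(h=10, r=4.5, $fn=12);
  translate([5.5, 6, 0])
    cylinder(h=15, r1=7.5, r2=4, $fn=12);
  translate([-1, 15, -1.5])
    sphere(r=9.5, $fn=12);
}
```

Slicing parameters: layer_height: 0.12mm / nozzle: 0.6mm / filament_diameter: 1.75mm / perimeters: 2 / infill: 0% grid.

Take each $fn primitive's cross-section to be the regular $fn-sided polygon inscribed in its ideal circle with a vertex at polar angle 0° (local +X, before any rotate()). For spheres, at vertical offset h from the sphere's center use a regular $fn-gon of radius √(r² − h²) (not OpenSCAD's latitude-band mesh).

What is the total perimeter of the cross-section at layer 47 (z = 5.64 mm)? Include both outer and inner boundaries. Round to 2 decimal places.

At z = 5.64 mm: the cylinder: section is a regular 12-gon, circumradius r=4.5 (perimeter = 2·12·4.500·sin(180°/12) = 27.95 mm); the cone at (5.5, 6) (r1=7.5→r2=4) has section circumradius 6.184 here — a regular 12-gon (perimeter = 2·12·6.184·sin(180°/12) = 38.41 mm); the sphere at (-1, 15): section is a regular 12-gon, circumradius = √(r²−h²) = √(9.5²−7.14²) = 6.267 (perimeter = 2·12·6.267·sin(180°/12) = 38.93 mm); Subtracting the remaining from the first: starting from the r=4.5 cylinder, the cone at (5.5, 6) partially overlaps it — only the 10.09 mm² overlap (of its 114.73 mm²) is removed, clipping the outline; the r=9.5 sphere at (-1, 15) misses the remaining region (no effect) — boundary = 27.70 mm. Overall, the cross-section is a single solid region. Total boundary length (outer) = 27.70 mm.

27.70 mm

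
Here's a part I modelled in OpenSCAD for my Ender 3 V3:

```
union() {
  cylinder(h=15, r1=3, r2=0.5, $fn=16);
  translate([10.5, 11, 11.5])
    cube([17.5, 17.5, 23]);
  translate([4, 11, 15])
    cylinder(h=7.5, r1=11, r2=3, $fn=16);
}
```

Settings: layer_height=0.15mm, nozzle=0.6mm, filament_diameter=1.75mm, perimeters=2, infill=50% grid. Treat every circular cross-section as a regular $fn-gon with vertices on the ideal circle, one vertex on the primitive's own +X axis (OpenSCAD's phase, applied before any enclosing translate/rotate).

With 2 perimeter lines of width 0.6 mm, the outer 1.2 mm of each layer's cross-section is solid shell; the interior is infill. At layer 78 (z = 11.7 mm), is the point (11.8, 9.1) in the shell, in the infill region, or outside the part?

outside

At z = 11.7 mm: the cone contributes a regular 16-gon of circumradius 1.050 (interpolated between r1=3 and r2=0.5 at t=0.780); the cube at (10.5, 11) is present — its section is the full 17.5×17.5 rectangle; the cone at (4, 11) is not intersected at this z (z outside [15, 22.5]); Taking the union: the 2 present regions are separate (no shared area or edge), so areas and boundary lengths simply add and each stays a separate island — 2 connected regions. Overall, the cross-section has 2 separate islands. The nearest boundary edge runs (28.00, 11.00)→(10.50, 11.00); distance from the point to it = 1.90 mm. The point is not inside any of the regions above, so it lies outside the cross-section (1.90 mm from the nearest boundary).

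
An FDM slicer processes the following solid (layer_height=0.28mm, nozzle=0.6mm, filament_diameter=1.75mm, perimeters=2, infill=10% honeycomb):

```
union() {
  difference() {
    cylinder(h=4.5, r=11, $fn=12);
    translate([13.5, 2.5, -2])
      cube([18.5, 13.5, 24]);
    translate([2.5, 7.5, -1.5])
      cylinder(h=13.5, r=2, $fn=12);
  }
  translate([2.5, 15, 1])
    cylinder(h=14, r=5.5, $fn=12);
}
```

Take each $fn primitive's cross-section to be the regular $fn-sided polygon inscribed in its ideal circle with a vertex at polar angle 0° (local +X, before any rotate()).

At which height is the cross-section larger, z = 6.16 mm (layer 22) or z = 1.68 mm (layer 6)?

Layer 22 (z = 6.16): the cylinder is not intersected at this z (z outside [0, 4.5]); the cube at (13.5, 2.5) is present — its section is the full 18.5×13.5 rectangle (area 249.75 mm²); the r=2 cylinder at (2.5, 7.5) contributes a regular 12-gon of circumradius 2 (area = (12/2)·2.000²·sin(360°/12) = 12.00 mm²); Taking the first minus the rest: the first operand is absent here, so nothing remains; the cylinder at (2.5, 15): section is a regular 12-gon, circumradius r=5.5 (area = (12/2)·5.500²·sin(360°/12) = 90.75 mm²); Combining (union): only the r=5.5 cylinder at (2.5, 15) is present, so the union is just that shape — area = 90.75 mm². So its area = 90.75 mm². Layer 6 (z = 1.68): the cylinder: section is a regular 12-gon, circumradius r=11 (area = (12/2)·11.000²·sin(360°/12) = 363.00 mm²); the cube at (13.5, 2.5) (footprint 18.5×13.5) is included at this height (area 249.75 mm²); the r=2 cylinder at (2.5, 7.5) contributes a regular 12-gon of circumradius 2 (area = (12/2)·2.000²·sin(360°/12) = 12.00 mm²); Taking the first minus the rest: starting from the r=11 cylinder (363.00 mm²), the 18.5×13.5 cube at (13.5, 2.5) misses the remaining region (no effect); the r=2 cylinder at (2.5, 7.5) lies wholly inside it (removes its full 12.00 mm² and its 12.42 mm outline becomes a hole wall) — area = 351.00 mm²; the r=5.5 cylinder at (2.5, 15) gives a regular 12-gon of circumradius 5.5 (constant along its height) (area = (12/2)·5.500²·sin(360°/12) = 90.75 mm²); Merging all regions: the regions partially overlap — summed areas 441.75 mm² minus the doubly-counted overlap 3.10 mm² gives 438.65 mm² — area = 438.65 mm². So its area = 438.65 mm². Layer 6 is larger (438.65 vs 90.75 mm²).

layer 6 (z = 1.68 mm)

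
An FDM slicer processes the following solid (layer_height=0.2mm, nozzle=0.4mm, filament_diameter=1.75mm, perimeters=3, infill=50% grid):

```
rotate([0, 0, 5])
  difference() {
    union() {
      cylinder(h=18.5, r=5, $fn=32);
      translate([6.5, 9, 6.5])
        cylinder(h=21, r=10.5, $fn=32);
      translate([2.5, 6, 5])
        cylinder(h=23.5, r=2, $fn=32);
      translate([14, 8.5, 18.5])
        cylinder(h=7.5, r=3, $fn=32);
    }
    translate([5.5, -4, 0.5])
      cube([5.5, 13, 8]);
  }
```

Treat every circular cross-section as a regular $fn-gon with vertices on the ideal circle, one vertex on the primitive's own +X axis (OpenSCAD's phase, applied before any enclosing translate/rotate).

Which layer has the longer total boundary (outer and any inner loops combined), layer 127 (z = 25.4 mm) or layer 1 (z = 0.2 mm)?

Layer 127 (z = 25.4): the cylinder is not intersected at this z (z outside [0, 18.5]); the cylinder at (6.5, 9): section is a regular 32-gon, circumradius r=10.5 (perimeter = 2·32·10.500·sin(180°/32) = 65.87 mm); the r=2 cylinder at (2.5, 6) contributes a regular 32-gon of circumradius 2 (perimeter = 2·32·2.000·sin(180°/32) = 12.55 mm); the r=3 cylinder at (14, 8.5) gives a regular 32-gon of circumradius 3 (constant along its height) (perimeter = 2·32·3.000·sin(180°/32) = 18.82 mm); Merging all regions: the regions partially overlap (shared area 40.54 mm²), so the edge portions inside another operand are dropped and the merged outline is re-measured after clipping — boundary = 65.88 mm; the cube at (5.5, -4) is not intersected at this z (z outside [0.5, 8.5]); Subtracting the remaining from the first: none of the subtracted shapes is present at this height, so the result so far is unchanged — boundary = 65.88 mm; (whole slice rotated 5° about Z — lengths, areas and connectivity unchanged). So its perimeter = 65.88 mm. Layer 1 (z = 0.2): the r=5 cylinder contributes a regular 32-gon of circumradius 5 (perimeter = 2·32·5.000·sin(180°/32) = 31.37 mm); the cylinder at (6.5, 9) does not reach this height (z outside [6.5, 27.5]); the cylinder at (2.5, 6) does not reach this height (z outside [5, 28.5]); the cylinder at (14, 8.5) is not intersected at this z (z outside [18.5, 26]); Taking the union: only the r=5 cylinder is present, so the union is just that shape — boundary = 31.37 mm; the cube at (5.5, -4) does not reach this height (z outside [0.5, 8.5]); After the difference (first − rest): none of the subtracted shapes is present at this height, so the result so far is unchanged — boundary = 31.37 mm; (rotated 5° about Z; rotation is an isometry so areas/perimeters/island counts are preserved). So its perimeter = 31.37 mm. Layer 127 is larger (65.88 vs 31.37 mm).

layer 127 (z = 25.4 mm)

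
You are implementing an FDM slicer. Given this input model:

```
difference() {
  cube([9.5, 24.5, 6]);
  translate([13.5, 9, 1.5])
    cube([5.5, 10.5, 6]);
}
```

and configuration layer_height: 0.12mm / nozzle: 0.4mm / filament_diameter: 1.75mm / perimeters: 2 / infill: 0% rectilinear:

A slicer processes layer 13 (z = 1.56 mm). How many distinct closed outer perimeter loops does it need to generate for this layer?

1

At z = 1.56 mm: the cube is present — its section is the full 9.5×24.5 rectangle; the cube at (13.5, 9) (footprint 5.5×10.5) is included at this height; Taking the first minus the rest: starting from the 9.5×24.5 cube, the 5.5×10.5 cube at (13.5, 9) misses the remaining region (no effect) — 1 connected region. The result has 1 disconnected region.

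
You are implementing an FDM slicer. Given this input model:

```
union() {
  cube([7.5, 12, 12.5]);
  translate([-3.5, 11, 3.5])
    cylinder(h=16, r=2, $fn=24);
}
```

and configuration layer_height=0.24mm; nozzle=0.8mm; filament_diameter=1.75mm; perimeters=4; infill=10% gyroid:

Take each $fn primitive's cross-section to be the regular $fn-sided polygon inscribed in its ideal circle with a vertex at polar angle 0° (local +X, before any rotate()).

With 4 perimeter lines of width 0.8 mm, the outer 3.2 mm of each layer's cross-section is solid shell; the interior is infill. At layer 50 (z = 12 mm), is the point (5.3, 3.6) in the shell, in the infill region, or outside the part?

shell

At z = 12 mm: the 7.5×12 cube contributes its full rectangle; the r=2 cylinder at (-3.5, 11) contributes a regular 24-gon of circumradius 2; Taking the union: the 2 present regions are separate (no shared area or edge), so areas and boundary lengths simply add and each stays a separate island — 2 connected regions. Overall, the cross-section has 2 separate islands. The nearest boundary edge runs (7.50, 12.00)→(7.50, 0.00); distance from the point to it = 2.20 mm. (Shell/infill is judged within the island containing the point — the largest one.) The point is inside the cross-section, 2.20 mm from the nearest boundary — within the 3.2 mm shell band (4 × 0.8).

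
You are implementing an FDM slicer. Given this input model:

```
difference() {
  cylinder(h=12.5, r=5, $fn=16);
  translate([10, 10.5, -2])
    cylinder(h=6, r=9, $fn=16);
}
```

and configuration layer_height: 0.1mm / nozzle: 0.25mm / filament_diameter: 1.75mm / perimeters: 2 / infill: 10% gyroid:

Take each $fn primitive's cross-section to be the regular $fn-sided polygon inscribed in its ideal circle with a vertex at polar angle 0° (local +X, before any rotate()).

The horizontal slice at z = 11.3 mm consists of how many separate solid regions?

1

At z = 11.3 mm: the cylinder: section is a regular 16-gon, circumradius r=5; the cylinder at (10, 10.5) is absent (z outside [-2, 4]); Taking the first minus the rest: none of the subtracted shapes is present at this height, so the r=5 cylinder is unchanged — 1 connected region. The result has 1 disconnected region.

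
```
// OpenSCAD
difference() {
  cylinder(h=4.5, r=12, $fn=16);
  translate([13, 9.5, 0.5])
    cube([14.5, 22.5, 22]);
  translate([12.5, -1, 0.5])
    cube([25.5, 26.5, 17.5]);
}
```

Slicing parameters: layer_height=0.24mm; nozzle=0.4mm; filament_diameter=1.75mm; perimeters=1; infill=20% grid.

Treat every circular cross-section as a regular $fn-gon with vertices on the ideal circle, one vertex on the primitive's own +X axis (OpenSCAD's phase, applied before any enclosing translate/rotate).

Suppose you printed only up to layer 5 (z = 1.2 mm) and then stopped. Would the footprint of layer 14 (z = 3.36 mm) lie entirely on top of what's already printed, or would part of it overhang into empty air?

entirely on top

Compare the two slices. At z = 1.2: the r=12 cylinder contributes a regular 16-gon of circumradius 12 (area = (16/2)·12.000²·sin(360°/16) = 440.85 mm²); the 14.5×22.5 cube at (13, 9.5) contributes its full rectangle (area 326.25 mm²); the cube at (12.5, -1) is present — its section is the full 25.5×26.5 rectangle (area 675.75 mm²); Taking the first minus the rest: starting from the r=12 cylinder (440.85 mm²), the 14.5×22.5 cube at (13, 9.5) misses the remaining region (no effect); the 25.5×26.5 cube at (12.5, -1) misses the remaining region (no effect) — area = 440.85 mm². At z = 3.36: the r=12 cylinder gives a regular 16-gon of circumradius 12 (constant along its height) (area = (16/2)·12.000²·sin(360°/16) = 440.85 mm²); the 14.5×22.5 cube at (13, 9.5) contributes its full rectangle (area 326.25 mm²); the cube at (12.5, -1) (footprint 25.5×26.5) is included at this height (area 675.75 mm²); After the difference (first − rest): starting from the r=12 cylinder (440.85 mm²), the 14.5×22.5 cube at (13, 9.5) misses the remaining region (no effect); the 25.5×26.5 cube at (12.5, -1) misses the remaining region (no effect) — area = 440.85 mm². Checking containment: the cross-section at z = 3.36 is a subset of the cross-section at z = 1.2.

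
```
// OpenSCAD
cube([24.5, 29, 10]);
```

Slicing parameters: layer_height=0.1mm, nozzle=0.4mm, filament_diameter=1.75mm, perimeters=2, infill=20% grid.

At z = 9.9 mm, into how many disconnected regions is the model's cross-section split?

At z = 9.9 mm: the cube is present — its section is the full 24.5×29 rectangle. The result has 1 disconnected region.

1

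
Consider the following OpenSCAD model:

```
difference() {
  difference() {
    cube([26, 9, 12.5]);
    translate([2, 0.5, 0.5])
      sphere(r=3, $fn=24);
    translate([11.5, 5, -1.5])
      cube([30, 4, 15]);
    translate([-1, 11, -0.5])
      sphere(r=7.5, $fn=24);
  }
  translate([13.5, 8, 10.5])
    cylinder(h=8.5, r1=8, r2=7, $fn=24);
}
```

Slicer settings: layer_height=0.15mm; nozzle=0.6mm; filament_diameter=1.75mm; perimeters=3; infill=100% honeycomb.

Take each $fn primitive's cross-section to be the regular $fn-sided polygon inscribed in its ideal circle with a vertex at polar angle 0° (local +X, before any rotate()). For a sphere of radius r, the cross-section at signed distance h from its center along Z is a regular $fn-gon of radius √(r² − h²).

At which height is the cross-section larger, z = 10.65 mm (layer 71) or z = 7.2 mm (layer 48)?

layer 48 (z = 7.2 mm)

Layer 71 (z = 10.65): the cube (footprint 26×9) is included at this height (area 234.00 mm²); the sphere at (2, 0.5) is not intersected at this z (|z−center|=10.150 > r=3); the cube at (11.5, 5) (footprint 30×4) is included at this height (area 120.00 mm²); the sphere at (-1, 11) is absent (|z−center|=11.150 > r=7.5); Subtracting the remaining from the first: starting from the 26×9 cube (234.00 mm²), the 30×4 cube at (11.5, 5) partially overlaps it — only the 58.00 mm² overlap (of its 120.00 mm²) is removed, clipping the outline — area = 176.00 mm²; the cone at (13.5, 8) (r1=8→r2=7) has section circumradius 7.982 here — a regular 24-gon (area = (24/2)·7.982²·sin(360°/24) = 197.90 mm²); After the difference (first − rest): starting from the result so far (176.00 mm²), the cone at (13.5, 8) partially overlaps it — only the 75.63 mm² overlap (of its 197.90 mm²) is removed, clipping the outline — area = 100.37 mm². So its area = 100.37 mm². Layer 48 (z = 7.2): the cube (footprint 26×9) is included at this height (area 234.00 mm²); the sphere at (2, 0.5) is not intersected at this z (|z−center|=6.700 > r=3); the 30×4 cube at (11.5, 5) contributes its full rectangle (area 120.00 mm²); the sphere at (-1, 11) is not intersected at this z (|z−center|=7.700 > r=7.5); After the difference (first − rest): starting from the 26×9 cube (234.00 mm²), the 30×4 cube at (11.5, 5) partially overlaps it — only the 58.00 mm² overlap (of its 120.00 mm²) is removed, clipping the outline — area = 176.00 mm²; the cone at (13.5, 8) is absent (z outside [10.5, 19]); After the difference (first − rest): none of the subtracted shapes is present at this height, so the result so far is unchanged — area = 176.00 mm². So its area = 176.00 mm². Layer 48 is larger (176.00 vs 100.37 mm²).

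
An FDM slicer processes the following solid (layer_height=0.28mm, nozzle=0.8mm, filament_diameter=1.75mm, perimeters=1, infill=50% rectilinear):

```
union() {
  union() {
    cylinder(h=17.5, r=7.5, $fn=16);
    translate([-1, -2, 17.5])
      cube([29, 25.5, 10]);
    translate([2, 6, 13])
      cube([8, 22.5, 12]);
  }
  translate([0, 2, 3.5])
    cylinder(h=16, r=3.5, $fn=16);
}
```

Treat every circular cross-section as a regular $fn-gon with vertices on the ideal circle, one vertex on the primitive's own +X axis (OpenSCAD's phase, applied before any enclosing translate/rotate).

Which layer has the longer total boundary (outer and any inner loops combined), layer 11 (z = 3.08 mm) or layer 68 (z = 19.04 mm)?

Layer 11 (z = 3.08): the r=7.5 cylinder contributes a regular 16-gon of circumradius 7.5 (perimeter = 2·16·7.500·sin(180°/16) = 46.82 mm); the cube at (-1, -2) is absent (z outside [17.5, 27.5]); the cube at (2, 6) does not reach this height (z outside [13, 25]); Taking the union: only the r=7.5 cylinder is present, so the union is just that shape — boundary = 46.82 mm; the cylinder at (0, 2) is absent (z outside [3.5, 19.5]); Merging all regions: only that combined region is present, so the union is just that shape — boundary = 46.82 mm. So its perimeter = 46.82 mm. Layer 68 (z = 19.04): the cylinder does not reach this height (z outside [0, 17.5]); the 29×25.5 cube at (-1, -2) contributes its full rectangle (perimeter 109.00 mm); the cube at (2, 6) (footprint 8×22.5) is included at this height (perimeter 61.00 mm); Merging all regions: the regions partially overlap (shared area 140.00 mm²), so the edge portions inside another operand are dropped and the merged outline is re-measured after clipping — boundary = 119.00 mm; the r=3.5 cylinder at (0, 2) contributes a regular 16-gon of circumradius 3.5 (perimeter = 2·16·3.500·sin(180°/16) = 21.85 mm); Taking the union: the regions partially overlap (shared area 25.55 mm²), so the edge portions inside another operand are dropped and the merged outline is re-measured after clipping — boundary = 121.28 mm. So its perimeter = 121.28 mm. Layer 68 is larger (121.28 vs 46.82 mm).

layer 68 (z = 19.04 mm)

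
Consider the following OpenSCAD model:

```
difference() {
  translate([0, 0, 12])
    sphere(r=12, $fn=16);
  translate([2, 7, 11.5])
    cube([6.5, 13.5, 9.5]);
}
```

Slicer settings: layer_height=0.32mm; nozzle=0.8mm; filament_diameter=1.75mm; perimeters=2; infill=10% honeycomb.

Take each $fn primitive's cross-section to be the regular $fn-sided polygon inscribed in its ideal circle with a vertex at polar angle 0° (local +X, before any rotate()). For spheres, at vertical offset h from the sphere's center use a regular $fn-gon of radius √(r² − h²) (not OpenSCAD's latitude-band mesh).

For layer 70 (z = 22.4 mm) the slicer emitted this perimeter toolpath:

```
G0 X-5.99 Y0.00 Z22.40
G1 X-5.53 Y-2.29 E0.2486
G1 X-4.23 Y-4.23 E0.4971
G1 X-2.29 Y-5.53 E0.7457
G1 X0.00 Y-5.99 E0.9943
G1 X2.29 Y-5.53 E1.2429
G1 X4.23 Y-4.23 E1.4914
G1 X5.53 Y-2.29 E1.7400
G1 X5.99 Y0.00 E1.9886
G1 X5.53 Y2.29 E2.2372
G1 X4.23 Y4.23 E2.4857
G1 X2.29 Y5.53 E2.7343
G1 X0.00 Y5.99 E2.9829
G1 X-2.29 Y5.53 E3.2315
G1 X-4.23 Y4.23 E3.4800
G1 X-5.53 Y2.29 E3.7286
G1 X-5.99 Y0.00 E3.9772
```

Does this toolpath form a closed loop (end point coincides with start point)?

Start point (G0): (-5.99, 0.00). End point (last G1): the path returns to the start — closed.

yes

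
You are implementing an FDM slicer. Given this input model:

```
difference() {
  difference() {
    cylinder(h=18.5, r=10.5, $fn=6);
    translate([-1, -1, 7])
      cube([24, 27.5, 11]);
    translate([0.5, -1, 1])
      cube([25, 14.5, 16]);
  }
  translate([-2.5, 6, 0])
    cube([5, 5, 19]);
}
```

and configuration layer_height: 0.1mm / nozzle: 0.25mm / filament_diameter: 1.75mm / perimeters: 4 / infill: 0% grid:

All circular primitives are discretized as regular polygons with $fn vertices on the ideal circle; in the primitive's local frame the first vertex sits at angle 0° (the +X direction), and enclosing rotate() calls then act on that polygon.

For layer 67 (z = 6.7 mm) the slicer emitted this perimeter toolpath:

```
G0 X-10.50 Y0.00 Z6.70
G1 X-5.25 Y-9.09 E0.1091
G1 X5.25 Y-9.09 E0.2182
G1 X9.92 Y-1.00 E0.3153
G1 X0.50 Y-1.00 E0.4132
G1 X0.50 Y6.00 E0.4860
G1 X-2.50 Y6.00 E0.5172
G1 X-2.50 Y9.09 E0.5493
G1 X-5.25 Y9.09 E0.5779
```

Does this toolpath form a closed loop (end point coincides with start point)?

no

Start point (G0): (-10.50, 0.00). End point (last G1): the path does not return to the start — open.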